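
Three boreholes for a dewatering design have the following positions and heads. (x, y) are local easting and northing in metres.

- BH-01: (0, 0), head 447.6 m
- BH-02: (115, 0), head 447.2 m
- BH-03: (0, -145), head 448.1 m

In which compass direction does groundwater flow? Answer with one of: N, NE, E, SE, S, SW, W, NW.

∂h/∂x = (447.2 − 447.6) / (115 − 0) = -0.003478
∂h/∂y = (448.1 − 447.6) / (-145 − 0) = -0.003448
Flow = −∇h = (+0.003478 east, +0.003448 north), which points northeast.

NE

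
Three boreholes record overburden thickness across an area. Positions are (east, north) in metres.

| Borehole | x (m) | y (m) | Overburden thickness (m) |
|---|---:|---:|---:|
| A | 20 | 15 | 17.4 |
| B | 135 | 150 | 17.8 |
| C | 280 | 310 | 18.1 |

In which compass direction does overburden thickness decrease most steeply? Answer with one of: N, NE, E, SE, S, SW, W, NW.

With d = a·x + b·y + c and A as origin, the differences give:
  115·a + 135·b = +0.4
  260·a + 295·b = +0.7
Eliminate b (×295 and ×135, subtract): -1175·a = 23.50 → a = ∂d/∂x = -0.02000
Back-substitute: b = ∂d/∂y = +0.02000.
Steepest decrease is along −∇f = (+0.02000 E, -0.02000 N) → southeast.

SE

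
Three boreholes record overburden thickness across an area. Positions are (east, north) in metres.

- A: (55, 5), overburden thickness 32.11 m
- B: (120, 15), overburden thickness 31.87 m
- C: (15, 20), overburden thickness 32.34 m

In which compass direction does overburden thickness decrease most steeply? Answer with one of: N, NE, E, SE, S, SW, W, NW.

SE

Taking A as reference: B−A = (65, 10, -0.24); C−A = (-40, 15, +0.23).
Solve a·Δx + b·Δy = Δd: det = 65·15 − (-40)·10 = 1375.
∂d/∂x = [(-0.24)·15 − (+0.23)·10] / 1375 = -0.004291
∂d/∂y = [65·(+0.23) − (-40)·(-0.24)] / 1375 = +0.003891
Steepest decrease is along −∇f = (+0.004291 E, -0.003891 N) → southeast.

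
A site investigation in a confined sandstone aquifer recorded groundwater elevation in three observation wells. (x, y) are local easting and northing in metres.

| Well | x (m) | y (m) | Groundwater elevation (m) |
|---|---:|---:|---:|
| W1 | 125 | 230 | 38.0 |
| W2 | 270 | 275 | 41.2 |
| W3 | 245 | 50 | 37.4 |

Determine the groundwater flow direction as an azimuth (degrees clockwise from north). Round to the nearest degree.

Taking W1 as reference: W2−W1 = (145, 45, +3.2); W3−W1 = (120, -180, -0.6).
Determinant of the coordinate differences = 145·(-180) − 120·45 = -31500.
∂h/∂x = [(+3.2)·(-180) − (-0.6)·45] / -31500 = +0.01743
∂h/∂y = [145·(-0.6) − 120·(+3.2)] / -31500 = +0.01495
Flow direction (−∇h) has components (-0.01743 E, -0.01495 N).
Azimuth = atan2(E, N) = atan2(-0.01743, -0.01495) = 229.4° ≈ 229°.

229°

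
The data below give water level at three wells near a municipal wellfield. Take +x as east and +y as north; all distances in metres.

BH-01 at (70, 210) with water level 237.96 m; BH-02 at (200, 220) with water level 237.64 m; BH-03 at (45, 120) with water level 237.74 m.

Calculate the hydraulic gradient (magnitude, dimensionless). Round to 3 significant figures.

0.00419

Differences from BH-01: to BH-02 (Δx, Δy, Δh) = (130, 10, -0.32); to BH-03 = (-25, -90, -0.22).
Determinant of the coordinate differences = 130·(-90) − (-25)·10 = -11450.
∂h/∂x = [(-0.32)·(-90) − (-0.22)·10] / -11450 = -0.002707
∂h/∂y = [130·(-0.22) − (-25)·(-0.32)] / -11450 = +0.003197
|∇h| = √(-0.002707² + 0.003197²) = 0.004189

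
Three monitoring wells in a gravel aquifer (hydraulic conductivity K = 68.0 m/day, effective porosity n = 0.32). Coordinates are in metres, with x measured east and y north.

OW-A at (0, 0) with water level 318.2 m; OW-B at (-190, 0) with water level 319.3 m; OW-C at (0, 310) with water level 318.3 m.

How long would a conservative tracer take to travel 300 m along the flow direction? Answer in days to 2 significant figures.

240 days

∂h/∂x = (319.3 − 318.2) / (-190 − 0) = -0.005789
∂h/∂y = (318.3 − 318.2) / (310 − 0) = +0.0003226
|∇h| = √(-0.005789² + 0.0003226²) = 0.005798
Seepage velocity v = K·i/n = 68.0 × 0.005798 / 0.32 = 1.232 m/day.
t = 300 / 1.232 = 243.5 days.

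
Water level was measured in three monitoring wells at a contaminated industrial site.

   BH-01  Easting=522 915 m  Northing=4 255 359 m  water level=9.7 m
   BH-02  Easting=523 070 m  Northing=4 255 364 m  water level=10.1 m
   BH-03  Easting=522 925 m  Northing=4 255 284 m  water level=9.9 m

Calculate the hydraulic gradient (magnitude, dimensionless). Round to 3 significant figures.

0.00352

Three-point gradient (reference BH-01): Δ to BH-02 = (155, 5, +0.4), Δ to BH-03 = (10, -75, +0.2).
∂h/∂x = +0.002655, ∂h/∂y = -0.002313 (det = -11675).
|∇h| = √(0.002655² + -0.002313²) = 0.003521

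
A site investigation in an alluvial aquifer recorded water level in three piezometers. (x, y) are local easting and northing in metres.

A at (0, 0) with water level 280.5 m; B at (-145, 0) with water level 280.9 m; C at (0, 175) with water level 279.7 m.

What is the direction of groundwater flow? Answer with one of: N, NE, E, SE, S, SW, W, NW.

NE

∂h/∂x = (280.9 − 280.5) / (-145 − 0) = -0.002759
∂h/∂y = (279.7 − 280.5) / (175 − 0) = -0.004571
Flow = −∇h = (+0.002759 east, +0.004571 north), which points northeast.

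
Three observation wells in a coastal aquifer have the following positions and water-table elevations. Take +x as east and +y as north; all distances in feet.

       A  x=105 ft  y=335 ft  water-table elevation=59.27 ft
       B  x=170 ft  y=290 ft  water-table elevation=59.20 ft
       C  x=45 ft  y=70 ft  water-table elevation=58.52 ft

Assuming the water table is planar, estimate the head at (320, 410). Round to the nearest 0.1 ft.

Taking A as reference: B−A = (65, -45, -0.07); C−A = (-60, -265, -0.75).
Determinant of the coordinate differences = 65·(-265) − (-60)·(-45) = -19925.
∂h/∂x = [(-0.07)·(-265) − (-0.75)·(-45)] / -19925 = +0.0007629
∂h/∂y = [65·(-0.75) − (-60)·(-0.07)] / -19925 = +0.002657
h(320, 410) = 59.27 + (+0.0007629)·(215) + (+0.002657)·(75) = 59.27 +0.164 +0.199 = 59.633 ft.

59.6 ft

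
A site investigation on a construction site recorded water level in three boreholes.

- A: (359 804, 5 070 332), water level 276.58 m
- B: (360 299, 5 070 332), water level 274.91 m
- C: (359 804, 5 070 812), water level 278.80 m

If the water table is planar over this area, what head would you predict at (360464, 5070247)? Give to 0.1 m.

274.0 m

∂h/∂x = (274.91 − 276.58) / (360299 − 359804) = -0.003374
∂h/∂y = (278.80 − 276.58) / (5070812 − 5070332) = +0.004625
h(360464, 5070247) = 276.58 + (-0.003374)·(660) + (+0.004625)·(-85) = 276.58 -2.227 -0.393 = 273.960 m.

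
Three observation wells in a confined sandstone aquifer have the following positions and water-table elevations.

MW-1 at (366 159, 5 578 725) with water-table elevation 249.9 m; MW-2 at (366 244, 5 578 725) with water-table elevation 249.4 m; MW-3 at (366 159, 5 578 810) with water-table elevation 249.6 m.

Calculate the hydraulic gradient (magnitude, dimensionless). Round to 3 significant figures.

0.00686

∂h/∂x = (249.4 − 249.9) / (366244 − 366159) = -0.005882
∂h/∂y = (249.6 − 249.9) / (5578810 − 5578725) = -0.003529
|∇h| = √(-0.005882² + -0.003529²) = 0.006859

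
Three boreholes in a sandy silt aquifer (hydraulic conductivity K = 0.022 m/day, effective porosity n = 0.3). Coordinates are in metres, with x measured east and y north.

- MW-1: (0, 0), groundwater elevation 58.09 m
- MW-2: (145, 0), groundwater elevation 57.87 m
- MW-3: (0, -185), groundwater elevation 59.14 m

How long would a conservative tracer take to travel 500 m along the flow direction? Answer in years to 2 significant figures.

3200 years

∂h/∂x = (57.87 − 58.09) / (145 − 0) = -0.001517
∂h/∂y = (59.14 − 58.09) / (-185 − 0) = -0.005676
|∇h| = √(-0.001517² + -0.005676²) = 0.005875
Seepage velocity v = K·i/n = 0.022 × 0.005875 / 0.3 = 0.0004308 m/day.
t = 500 / 0.0004308 = 1.161e+06 days = 3.18e+03 years.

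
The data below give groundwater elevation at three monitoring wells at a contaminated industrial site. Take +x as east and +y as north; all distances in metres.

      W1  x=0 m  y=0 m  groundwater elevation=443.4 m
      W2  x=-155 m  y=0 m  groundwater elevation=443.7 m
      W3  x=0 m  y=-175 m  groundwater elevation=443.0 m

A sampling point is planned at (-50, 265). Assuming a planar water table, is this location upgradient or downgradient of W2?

upgradient

∂h/∂x = (443.7 − 443.4) / (-155 − 0) = -0.001935
∂h/∂y = (443.0 − 443.4) / (-175 − 0) = +0.002286
Head at (-50, 265) = 443.4 + (-0.001935)·(-50) + (+0.002286)·(265) = 444.10 m.
That is higher than the 443.7 m at W2, so the point is upgradient.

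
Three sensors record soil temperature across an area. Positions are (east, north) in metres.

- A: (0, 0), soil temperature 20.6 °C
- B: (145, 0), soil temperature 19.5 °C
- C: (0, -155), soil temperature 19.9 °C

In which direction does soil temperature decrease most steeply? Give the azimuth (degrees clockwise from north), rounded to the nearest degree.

∂T/∂x = (19.5 − 20.6) / (145 − 0) = -0.007586
∂T/∂y = (19.9 − 20.6) / (-155 − 0) = +0.004516
Steepest decrease is along −∇f: components (+0.007586 E, -0.004516 N).
Azimuth = atan2(+0.007586, -0.004516) = 120.8° ≈ 121°.

121°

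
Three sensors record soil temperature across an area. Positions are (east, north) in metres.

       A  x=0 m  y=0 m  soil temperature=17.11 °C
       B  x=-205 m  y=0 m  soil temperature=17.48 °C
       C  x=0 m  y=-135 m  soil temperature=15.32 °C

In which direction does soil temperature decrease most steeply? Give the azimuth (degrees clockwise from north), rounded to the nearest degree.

∂T/∂x = (17.48 − 17.11) / (-205 − 0) = -0.001805
∂T/∂y = (15.32 − 17.11) / (-135 − 0) = +0.01326
Steepest decrease is along −∇f: components (+0.001805 E, -0.01326 N).
Azimuth = atan2(+0.001805, -0.01326) = 172.2° ≈ 172°.

172°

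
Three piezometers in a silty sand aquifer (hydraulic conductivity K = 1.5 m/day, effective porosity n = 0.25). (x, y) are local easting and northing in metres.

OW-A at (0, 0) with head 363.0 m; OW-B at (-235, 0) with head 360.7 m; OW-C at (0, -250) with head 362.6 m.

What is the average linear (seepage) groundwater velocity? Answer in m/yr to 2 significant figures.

22 m/yr

∂h/∂x = (360.7 − 363.0) / (-235 − 0) = +0.009787
∂h/∂y = (362.6 − 363.0) / (-250 − 0) = +0.001600
|∇h| = √(0.009787² + 0.001600²) = 0.009917
Seepage velocity v = K·i/n = 1.5 × 0.009917 / 0.25 = 0.0595 m/day = 21.73 m/yr.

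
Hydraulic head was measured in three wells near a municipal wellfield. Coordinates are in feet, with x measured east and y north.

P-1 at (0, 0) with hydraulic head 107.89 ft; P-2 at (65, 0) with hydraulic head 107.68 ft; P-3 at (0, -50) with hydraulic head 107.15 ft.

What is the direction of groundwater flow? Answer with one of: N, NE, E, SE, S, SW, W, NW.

S

∂h/∂x = (107.68 − 107.89) / (65 − 0) = -0.003231
∂h/∂y = (107.15 − 107.89) / (-50 − 0) = +0.01480
Flow = −∇h = (+0.003231 east, -0.01480 north), which points south.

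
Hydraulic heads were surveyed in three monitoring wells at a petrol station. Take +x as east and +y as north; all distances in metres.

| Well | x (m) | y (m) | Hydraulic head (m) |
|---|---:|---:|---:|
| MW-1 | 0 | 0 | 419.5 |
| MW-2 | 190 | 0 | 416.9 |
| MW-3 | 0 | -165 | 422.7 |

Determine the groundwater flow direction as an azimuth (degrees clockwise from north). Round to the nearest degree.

035°

∂h/∂x = (416.9 − 419.5) / (190 − 0) = -0.01368
∂h/∂y = (422.7 − 419.5) / (-165 − 0) = -0.01939
Flow direction (−∇h) has components (+0.01368 E, +0.01939 N).
Azimuth = atan2(E, N) = atan2(+0.01368, +0.01939) = 35.2° ≈ 035°.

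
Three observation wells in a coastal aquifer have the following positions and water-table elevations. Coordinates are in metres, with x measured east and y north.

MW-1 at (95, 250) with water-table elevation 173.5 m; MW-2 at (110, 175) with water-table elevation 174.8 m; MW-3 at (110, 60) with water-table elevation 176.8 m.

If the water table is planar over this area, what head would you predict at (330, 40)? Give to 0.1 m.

177.1 m

Differences from MW-1: to MW-2 (Δx, Δy, Δh) = (15, -75, +1.3); to MW-3 = (15, -190, +3.3).
Solve a·Δx + b·Δy = Δh: det = 15·(-190) − 15·(-75) = -1725.
∂h/∂x = [(+1.3)·(-190) − (+3.3)·(-75)] / -1725 = -0.0002899
∂h/∂y = [15·(+3.3) − 15·(+1.3)] / -1725 = -0.01739
h(330, 40) = 173.5 + (-0.0002899)·(235) + (-0.01739)·(-210) = 173.5 -0.068 +3.652 = 177.084 m.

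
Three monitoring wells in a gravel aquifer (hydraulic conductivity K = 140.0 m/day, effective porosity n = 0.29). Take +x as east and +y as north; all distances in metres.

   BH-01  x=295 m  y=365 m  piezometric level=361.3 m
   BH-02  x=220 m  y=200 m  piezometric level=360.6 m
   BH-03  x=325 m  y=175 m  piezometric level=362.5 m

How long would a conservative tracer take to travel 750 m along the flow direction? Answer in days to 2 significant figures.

Three-point gradient (reference BH-01): Δ to BH-02 = (-75, -165, -0.7), Δ to BH-03 = (30, -190, +1.2).
∂h/∂x = +0.01724, ∂h/∂y = -0.003594 (det = 19200).
|∇h| = √(0.01724² + -0.003594²) = 0.01761
Seepage velocity v = K·i/n = 140.0 × 0.01761 / 0.29 = 8.501 m/day.
t = 750 / 8.501 = 88.22 days.

88 days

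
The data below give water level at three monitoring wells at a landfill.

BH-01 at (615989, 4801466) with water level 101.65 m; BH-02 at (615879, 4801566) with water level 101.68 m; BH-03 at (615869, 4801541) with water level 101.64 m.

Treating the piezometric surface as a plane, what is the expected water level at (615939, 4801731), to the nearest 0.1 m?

With h = a·x + b·y + c and BH-01 as origin, the differences give:
  (-110)·a + 100·b = +0.03
  (-120)·a + 75·b = -0.01
Eliminate b (×75 and ×100, subtract): 3750·a = 3.250 → a = ∂h/∂x = +0.0008667
Back-substitute: b = ∂h/∂y = +0.001253.
h(615939, 4801731) = 101.65 + (+0.0008667)·(-50) + (+0.001253)·(265) = 101.65 -0.043 +0.332 = 101.939 m.

101.9 m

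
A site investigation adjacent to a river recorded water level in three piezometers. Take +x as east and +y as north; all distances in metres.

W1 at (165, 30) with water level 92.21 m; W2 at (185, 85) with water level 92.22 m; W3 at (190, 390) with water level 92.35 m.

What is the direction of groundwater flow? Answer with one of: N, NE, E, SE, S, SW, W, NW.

With h = a·x + b·y + c and W1 as origin, the differences give:
  20·a + 55·b = +0.01
  25·a + 360·b = +0.14
Eliminate b (×360 and ×55, subtract): 5825·a = -4.100 → a = ∂h/∂x = -0.0007039
Back-substitute: b = ∂h/∂y = +0.0004378.
Flow = −∇h = (+0.0007039 east, -0.0004378 north), which points southeast.

SE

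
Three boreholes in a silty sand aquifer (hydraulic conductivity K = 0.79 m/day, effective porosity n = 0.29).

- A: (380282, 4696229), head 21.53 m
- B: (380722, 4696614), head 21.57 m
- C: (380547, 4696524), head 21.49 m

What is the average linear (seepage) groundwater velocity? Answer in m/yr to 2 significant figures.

Differences from A: to B (Δx, Δy, Δh) = (440, 385, +0.04); to C = (265, 295, -0.04).
Solve a·Δx + b·Δy = Δh: det = 440·295 − 265·385 = 27775.
∂h/∂x = [(+0.04)·295 − (-0.04)·385] / 27775 = +0.0009793
∂h/∂y = [440·(-0.04) − 265·(+0.04)] / 27775 = -0.001015
|∇h| = √(0.0009793² + -0.001015²) = 0.00141
Seepage velocity v = K·i/n = 0.79 × 0.00141 / 0.29 = 0.003841 m/day = 1.403 m/yr.

1.4 m/yr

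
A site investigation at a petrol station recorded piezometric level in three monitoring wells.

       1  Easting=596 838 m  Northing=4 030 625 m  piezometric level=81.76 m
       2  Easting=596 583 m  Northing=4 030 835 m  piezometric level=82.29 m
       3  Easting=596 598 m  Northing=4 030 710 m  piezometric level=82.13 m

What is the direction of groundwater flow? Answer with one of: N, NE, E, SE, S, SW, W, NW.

SE

Taking 1 as reference: 2−1 = (-255, 210, +0.53); 3−1 = (-240, 85, +0.37).
Determinant of the coordinate differences = (-255)·85 − (-240)·210 = 28725.
∂h/∂x = [(+0.53)·85 − (+0.37)·210] / 28725 = -0.001137
∂h/∂y = [(-255)·(+0.37) − (-240)·(+0.53)] / 28725 = +0.001144
Flow = −∇h = (+0.001137 east, -0.001144 north), which points southeast.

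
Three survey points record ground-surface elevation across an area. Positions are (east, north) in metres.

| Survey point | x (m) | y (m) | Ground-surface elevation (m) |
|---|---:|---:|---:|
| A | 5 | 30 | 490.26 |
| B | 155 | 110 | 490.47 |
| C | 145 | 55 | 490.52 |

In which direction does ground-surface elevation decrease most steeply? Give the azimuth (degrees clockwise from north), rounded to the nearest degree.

Differences from A: to B (Δx, Δy, Δh) = (150, 80, +0.21); to C = (140, 25, +0.26).
Determinant of the coordinate differences = 150·25 − 140·80 = -7450.
∂z/∂x = [(+0.21)·25 − (+0.26)·80] / -7450 = +0.002087
∂z/∂y = [150·(+0.26) − 140·(+0.21)] / -7450 = -0.001289
Steepest decrease is along −∇f: components (-0.002087 E, +0.001289 N).
Azimuth = atan2(-0.002087, +0.001289) = 301.7° ≈ 302°.

302°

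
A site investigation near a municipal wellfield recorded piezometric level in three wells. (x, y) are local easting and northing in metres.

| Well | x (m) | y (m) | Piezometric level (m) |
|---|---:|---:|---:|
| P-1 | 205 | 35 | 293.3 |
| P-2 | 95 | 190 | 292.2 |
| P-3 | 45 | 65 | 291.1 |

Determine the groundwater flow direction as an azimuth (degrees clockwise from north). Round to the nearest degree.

Taking P-1 as reference: P-2−P-1 = (-110, 155, -1.1); P-3−P-1 = (-160, 30, -2.2).
Determinant of the coordinate differences = (-110)·30 − (-160)·155 = 21500.
∂h/∂x = [(-1.1)·30 − (-2.2)·155] / 21500 = +0.01433
∂h/∂y = [(-110)·(-2.2) − (-160)·(-1.1)] / 21500 = +0.003070
Flow direction (−∇h) has components (-0.01433 E, -0.003070 N).
Azimuth = atan2(E, N) = atan2(-0.01433, -0.003070) = 257.9° ≈ 258°.

258°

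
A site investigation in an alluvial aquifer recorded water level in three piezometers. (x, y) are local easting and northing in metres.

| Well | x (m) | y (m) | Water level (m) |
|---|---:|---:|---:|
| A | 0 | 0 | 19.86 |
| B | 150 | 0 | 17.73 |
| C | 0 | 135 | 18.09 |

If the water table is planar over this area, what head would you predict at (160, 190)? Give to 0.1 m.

∂h/∂x = (17.73 − 19.86) / (150 − 0) = -0.01420
∂h/∂y = (18.09 − 19.86) / (135 − 0) = -0.01311
h(160, 190) = 19.86 + (-0.01420)·(160) + (-0.01311)·(190) = 19.86 -2.272 -2.491 = 15.097 m.

15.1 m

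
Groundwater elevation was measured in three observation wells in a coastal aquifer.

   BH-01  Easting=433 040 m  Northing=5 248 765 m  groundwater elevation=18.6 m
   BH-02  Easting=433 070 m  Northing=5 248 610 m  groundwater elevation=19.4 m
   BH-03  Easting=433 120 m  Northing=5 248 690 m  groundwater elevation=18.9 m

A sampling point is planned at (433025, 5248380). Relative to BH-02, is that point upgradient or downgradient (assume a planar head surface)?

With h = a·x + b·y + c and BH-01 as origin, the differences give:
  30·a + (-155)·b = +0.8
  80·a + (-75)·b = +0.3
Eliminate b (×(-75) and ×(-155), subtract): 10150·a = -13.50 → a = ∂h/∂x = -0.001330
Back-substitute: b = ∂h/∂y = -0.005419.
Head at (433025, 5248380) = 18.6 + (-0.001330)·(-15) + (-0.005419)·(-385) = 20.71 m.
That is higher than the 19.4 m at BH-02, so the point is upgradient.

upgradient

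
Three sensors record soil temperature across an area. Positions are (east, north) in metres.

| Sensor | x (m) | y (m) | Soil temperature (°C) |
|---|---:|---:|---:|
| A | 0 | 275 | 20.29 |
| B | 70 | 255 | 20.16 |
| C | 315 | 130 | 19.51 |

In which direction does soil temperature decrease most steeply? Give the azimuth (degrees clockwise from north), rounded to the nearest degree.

167°

Taking A as reference: B−A = (70, -20, -0.13); C−A = (315, -145, -0.78).
Solve a·Δx + b·Δy = ΔT: det = 70·(-145) − 315·(-20) = -3850.
∂T/∂x = [(-0.13)·(-145) − (-0.78)·(-20)] / -3850 = -0.0008442
∂T/∂y = [70·(-0.78) − 315·(-0.13)] / -3850 = +0.003545
Steepest decrease is along −∇f: components (+0.0008442 E, -0.003545 N).
Azimuth = atan2(+0.0008442, -0.003545) = 166.6° ≈ 167°.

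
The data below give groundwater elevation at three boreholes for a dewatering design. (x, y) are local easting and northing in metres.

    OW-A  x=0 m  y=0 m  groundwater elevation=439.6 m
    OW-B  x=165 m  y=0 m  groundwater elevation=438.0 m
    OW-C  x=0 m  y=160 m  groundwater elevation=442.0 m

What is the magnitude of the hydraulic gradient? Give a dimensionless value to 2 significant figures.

0.018

∂h/∂x = (438.0 − 439.6) / (165 − 0) = -0.009697
∂h/∂y = (442.0 − 439.6) / (160 − 0) = +0.01500
|∇h| = √(-0.009697² + 0.01500²) = 0.01786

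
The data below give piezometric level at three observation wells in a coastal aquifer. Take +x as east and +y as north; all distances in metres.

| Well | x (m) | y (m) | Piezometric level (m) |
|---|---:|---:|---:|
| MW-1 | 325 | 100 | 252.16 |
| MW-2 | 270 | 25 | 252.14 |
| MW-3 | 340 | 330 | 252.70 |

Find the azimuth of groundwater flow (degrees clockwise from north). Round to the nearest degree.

Three-point gradient (reference MW-1): Δ to MW-2 = (-55, -75, -0.02), Δ to MW-3 = (15, 230, +0.54).
∂h/∂x = -0.003115, ∂h/∂y = +0.002551 (det = -11525).
Flow direction (−∇h) has components (+0.003115 E, -0.002551 N).
Azimuth = atan2(E, N) = atan2(+0.003115, -0.002551) = 129.3° ≈ 129°.

129°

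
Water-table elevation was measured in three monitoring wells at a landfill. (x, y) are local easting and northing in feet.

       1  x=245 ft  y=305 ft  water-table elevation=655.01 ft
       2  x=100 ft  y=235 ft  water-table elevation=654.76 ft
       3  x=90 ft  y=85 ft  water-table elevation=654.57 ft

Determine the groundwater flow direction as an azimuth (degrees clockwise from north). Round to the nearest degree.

Three-point gradient (reference 1): Δ to 2 = (-145, -70, -0.25), Δ to 3 = (-155, -220, -0.44).
∂h/∂x = +0.001150, ∂h/∂y = +0.001190 (det = 21050).
Flow direction (−∇h) has components (-0.001150 E, -0.001190 N).
Azimuth = atan2(E, N) = atan2(-0.001150, -0.001190) = 224.0° ≈ 224°.

224°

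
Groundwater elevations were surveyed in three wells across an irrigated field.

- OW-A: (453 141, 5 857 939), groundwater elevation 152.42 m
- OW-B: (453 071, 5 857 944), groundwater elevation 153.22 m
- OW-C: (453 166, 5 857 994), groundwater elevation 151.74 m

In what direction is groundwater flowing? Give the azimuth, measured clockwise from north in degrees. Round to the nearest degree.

060°

With h = a·x + b·y + c and OW-A as origin, the differences give:
  (-70)·a + 5·b = +0.80
  25·a + 55·b = -0.68
Eliminate b (×55 and ×5, subtract): -3975·a = 47.400 → a = ∂h/∂x = -0.01192
Back-substitute: b = ∂h/∂y = -0.006943.
Flow direction (−∇h) has components (+0.01192 E, +0.006943 N).
Azimuth = atan2(E, N) = atan2(+0.01192, +0.006943) = 59.8° ≈ 060°.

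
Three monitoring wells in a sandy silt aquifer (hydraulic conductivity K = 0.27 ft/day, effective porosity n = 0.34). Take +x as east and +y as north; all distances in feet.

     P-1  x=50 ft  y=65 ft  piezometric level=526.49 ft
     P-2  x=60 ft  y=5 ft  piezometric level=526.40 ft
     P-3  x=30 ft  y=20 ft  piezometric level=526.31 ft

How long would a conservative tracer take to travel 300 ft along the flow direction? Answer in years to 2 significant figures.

220 years

With h = a·x + b·y + c and P-1 as origin, the differences give:
  10·a + (-60)·b = -0.09
  (-20)·a + (-45)·b = -0.18
Eliminate b (×(-45) and ×(-60), subtract): -1650·a = -6.750 → a = ∂h/∂x = +0.004091
Back-substitute: b = ∂h/∂y = +0.002182.
|∇h| = √(0.004091² + 0.002182²) = 0.004637
Seepage velocity v = K·i/n = 0.27 × 0.004637 / 0.34 = 0.003682 ft/day.
t = 300 / 0.003682 = 8.148e+04 days = 223 years.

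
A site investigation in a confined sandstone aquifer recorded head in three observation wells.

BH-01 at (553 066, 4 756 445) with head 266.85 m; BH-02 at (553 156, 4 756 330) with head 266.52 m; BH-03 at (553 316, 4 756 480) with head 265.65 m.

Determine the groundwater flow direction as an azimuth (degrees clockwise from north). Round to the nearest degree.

With h = a·x + b·y + c and BH-01 as origin, the differences give:
  90·a + (-115)·b = -0.33
  250·a + 35·b = -1.20
Eliminate b (×35 and ×(-115), subtract): 31900·a = -149.550 → a = ∂h/∂x = -0.004688
Back-substitute: b = ∂h/∂y = -0.0007994.
Flow direction (−∇h) has components (+0.004688 E, +0.0007994 N).
Azimuth = atan2(E, N) = atan2(+0.004688, +0.0007994) = 80.3° ≈ 080°.

080°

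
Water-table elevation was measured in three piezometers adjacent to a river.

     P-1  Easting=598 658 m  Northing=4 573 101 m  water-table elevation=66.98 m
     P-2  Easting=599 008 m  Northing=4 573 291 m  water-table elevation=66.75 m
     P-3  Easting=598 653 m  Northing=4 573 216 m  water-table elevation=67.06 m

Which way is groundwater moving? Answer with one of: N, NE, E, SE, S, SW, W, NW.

SE

With h = a·x + b·y + c and P-1 as origin, the differences give:
  350·a + 190·b = -0.23
  (-5)·a + 115·b = +0.08
Eliminate b (×115 and ×190, subtract): 41200·a = -41.650 → a = ∂h/∂x = -0.001011
Back-substitute: b = ∂h/∂y = +0.0006517.
Flow = −∇h = (+0.001011 east, -0.0006517 north), which points southeast.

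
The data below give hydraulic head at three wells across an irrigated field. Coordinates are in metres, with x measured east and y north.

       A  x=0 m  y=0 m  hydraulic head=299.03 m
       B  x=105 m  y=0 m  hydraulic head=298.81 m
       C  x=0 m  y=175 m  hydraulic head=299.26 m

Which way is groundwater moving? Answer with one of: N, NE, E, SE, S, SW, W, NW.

SE

∂h/∂x = (298.81 − 299.03) / (105 − 0) = -0.002095
∂h/∂y = (299.26 − 299.03) / (175 − 0) = +0.001314
Flow = −∇h = (+0.002095 east, -0.001314 north), which points southeast.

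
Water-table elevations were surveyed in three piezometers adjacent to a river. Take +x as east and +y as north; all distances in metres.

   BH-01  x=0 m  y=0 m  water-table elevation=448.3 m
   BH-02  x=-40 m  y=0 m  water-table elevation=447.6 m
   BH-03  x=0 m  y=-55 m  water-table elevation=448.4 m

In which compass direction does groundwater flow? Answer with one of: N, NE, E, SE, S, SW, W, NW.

W

∂h/∂x = (447.6 − 448.3) / (-40 − 0) = +0.01750
∂h/∂y = (448.4 − 448.3) / (-55 − 0) = -0.001818
Flow = −∇h = (-0.01750 east, +0.001818 north), which points west.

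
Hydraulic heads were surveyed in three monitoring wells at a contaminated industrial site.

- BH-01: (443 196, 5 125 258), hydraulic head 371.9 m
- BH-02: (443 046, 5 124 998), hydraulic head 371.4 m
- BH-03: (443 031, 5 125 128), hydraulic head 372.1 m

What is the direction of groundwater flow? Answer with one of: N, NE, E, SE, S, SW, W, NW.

SE

Differences from BH-01: to BH-02 (Δx, Δy, Δh) = (-150, -260, -0.5); to BH-03 = (-165, -130, +0.2).
Solve a·Δx + b·Δy = Δh: det = (-150)·(-130) − (-165)·(-260) = -23400.
∂h/∂x = [(-0.5)·(-130) − (+0.2)·(-260)] / -23400 = -0.005000
∂h/∂y = [(-150)·(+0.2) − (-165)·(-0.5)] / -23400 = +0.004808
Flow = −∇h = (+0.005000 east, -0.004808 north), which points southeast.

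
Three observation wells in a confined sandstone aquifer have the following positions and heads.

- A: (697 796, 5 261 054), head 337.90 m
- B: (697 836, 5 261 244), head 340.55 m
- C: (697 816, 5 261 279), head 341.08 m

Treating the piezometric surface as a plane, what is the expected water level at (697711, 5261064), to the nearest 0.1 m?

With h = a·x + b·y + c and A as origin, the differences give:
  40·a + 190·b = +2.65
  20·a + 225·b = +3.18
Eliminate b (×225 and ×190, subtract): 5200·a = -7.950 → a = ∂h/∂x = -0.001529
Back-substitute: b = ∂h/∂y = +0.01427.
h(697711, 5261064) = 337.90 + (-0.001529)·(-85) + (+0.01427)·(10) = 337.90 +0.130 +0.143 = 338.173 m.

338.2 m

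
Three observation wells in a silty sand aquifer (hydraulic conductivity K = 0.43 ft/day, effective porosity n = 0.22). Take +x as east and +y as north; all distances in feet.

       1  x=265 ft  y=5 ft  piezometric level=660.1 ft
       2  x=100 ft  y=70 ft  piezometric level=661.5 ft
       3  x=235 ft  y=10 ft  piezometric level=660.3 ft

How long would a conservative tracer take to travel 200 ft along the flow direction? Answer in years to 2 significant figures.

Taking 1 as reference: 2−1 = (-165, 65, +1.4); 3−1 = (-30, 5, +0.2).
Solve a·Δx + b·Δy = Δh: det = (-165)·5 − (-30)·65 = 1125.
∂h/∂x = [(+1.4)·5 − (+0.2)·65] / 1125 = -0.005333
∂h/∂y = [(-165)·(+0.2) − (-30)·(+1.4)] / 1125 = +0.008000
|∇h| = √(-0.005333² + 0.008000²) = 0.009615
Seepage velocity v = K·i/n = 0.43 × 0.009615 / 0.22 = 0.01879 ft/day.
t = 200 / 0.01879 = 1.064e+04 days = 29.1 years.

29 years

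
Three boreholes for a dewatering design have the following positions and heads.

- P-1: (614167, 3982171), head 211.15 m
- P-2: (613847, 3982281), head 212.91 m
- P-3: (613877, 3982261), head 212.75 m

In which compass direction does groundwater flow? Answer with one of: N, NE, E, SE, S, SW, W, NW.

Taking P-1 as reference: P-2−P-1 = (-320, 110, +1.76); P-3−P-1 = (-290, 90, +1.60).
Determinant of the coordinate differences = (-320)·90 − (-290)·110 = 3100.
∂h/∂x = [(+1.76)·90 − (+1.60)·110] / 3100 = -0.005677
∂h/∂y = [(-320)·(+1.60) − (-290)·(+1.76)] / 3100 = -0.0005161
Flow = −∇h = (+0.005677 east, +0.0005161 north), which points east.

E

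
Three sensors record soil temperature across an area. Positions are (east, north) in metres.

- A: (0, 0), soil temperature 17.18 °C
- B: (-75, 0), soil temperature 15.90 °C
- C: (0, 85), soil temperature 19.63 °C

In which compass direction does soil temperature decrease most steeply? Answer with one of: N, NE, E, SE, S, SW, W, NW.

∂T/∂x = (15.90 − 17.18) / (-75 − 0) = +0.01707
∂T/∂y = (19.63 − 17.18) / (85 − 0) = +0.02882
Steepest decrease is along −∇f = (-0.01707 E, -0.02882 N) → southwest.

SW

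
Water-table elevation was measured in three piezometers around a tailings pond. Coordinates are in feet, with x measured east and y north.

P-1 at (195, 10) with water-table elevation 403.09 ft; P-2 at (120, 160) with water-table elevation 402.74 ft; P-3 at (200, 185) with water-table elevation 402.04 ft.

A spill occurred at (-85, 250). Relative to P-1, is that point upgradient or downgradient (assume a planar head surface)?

upgradient

Differences from P-1: to P-2 (Δx, Δy, Δh) = (-75, 150, -0.35); to P-3 = (5, 175, -1.05).
Solve a·Δx + b·Δy = Δh: det = (-75)·175 − 5·150 = -13875.
∂h/∂x = [(-0.35)·175 − (-1.05)·150] / -13875 = -0.006937
∂h/∂y = [(-75)·(-1.05) − 5·(-0.35)] / -13875 = -0.005802
Head at (-85, 250) = 403.09 + (-0.006937)·(-280) + (-0.005802)·(240) = 403.64 ft.
That is higher than the 403.09 ft at P-1, so the point is upgradient.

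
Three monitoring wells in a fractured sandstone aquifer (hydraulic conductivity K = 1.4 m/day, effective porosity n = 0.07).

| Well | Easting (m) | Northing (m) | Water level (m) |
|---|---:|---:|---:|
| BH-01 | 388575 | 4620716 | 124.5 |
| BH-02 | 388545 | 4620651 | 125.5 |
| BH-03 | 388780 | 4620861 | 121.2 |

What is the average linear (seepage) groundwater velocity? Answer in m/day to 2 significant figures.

0.28 m/day

Differences from BH-01: to BH-02 (Δx, Δy, Δh) = (-30, -65, +1.0); to BH-03 = (205, 145, -3.3).
Determinant of the coordinate differences = (-30)·145 − 205·(-65) = 8975.
∂h/∂x = [(+1.0)·145 − (-3.3)·(-65)] / 8975 = -0.007744
∂h/∂y = [(-30)·(-3.3) − 205·(+1.0)] / 8975 = -0.01181
|∇h| = √(-0.007744² + -0.01181²) = 0.01412
Seepage velocity v = K·i/n = 1.4 × 0.01412 / 0.07 = 0.2824 m/day.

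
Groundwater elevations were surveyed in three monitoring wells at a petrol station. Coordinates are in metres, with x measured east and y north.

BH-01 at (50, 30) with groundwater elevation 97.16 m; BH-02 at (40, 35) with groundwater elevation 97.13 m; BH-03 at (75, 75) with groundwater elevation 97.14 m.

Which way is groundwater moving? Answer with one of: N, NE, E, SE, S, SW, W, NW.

NW

Three-point gradient (reference BH-01): Δ to BH-02 = (-10, 5, -0.03), Δ to BH-03 = (25, 45, -0.02).
∂h/∂x = +0.002174, ∂h/∂y = -0.001652 (det = -575).
Flow = −∇h = (-0.002174 east, +0.001652 north), which points northwest.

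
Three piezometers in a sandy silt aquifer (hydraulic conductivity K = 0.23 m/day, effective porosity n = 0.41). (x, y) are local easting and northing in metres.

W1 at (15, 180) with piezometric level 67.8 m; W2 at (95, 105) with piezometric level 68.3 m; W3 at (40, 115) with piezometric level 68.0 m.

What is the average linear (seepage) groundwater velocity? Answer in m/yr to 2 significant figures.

1.1 m/yr

Three-point gradient (reference W1): Δ to W2 = (80, -75, +0.5), Δ to W3 = (25, -65, +0.2).
∂h/∂x = +0.005263, ∂h/∂y = -0.001053 (det = -3325).
|∇h| = √(0.005263² + -0.001053²) = 0.005367
Seepage velocity v = K·i/n = 0.23 × 0.005367 / 0.41 = 0.003011 m/day = 1.1 m/yr.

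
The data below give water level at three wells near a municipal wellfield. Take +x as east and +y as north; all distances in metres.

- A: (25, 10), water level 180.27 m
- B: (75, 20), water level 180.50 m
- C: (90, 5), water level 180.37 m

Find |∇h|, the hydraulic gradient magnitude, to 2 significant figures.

Differences from A: to B (Δx, Δy, Δh) = (50, 10, +0.23); to C = (65, -5, +0.10).
Determinant of the coordinate differences = 50·(-5) − 65·10 = -900.
∂h/∂x = [(+0.23)·(-5) − (+0.10)·10] / -900 = +0.002389
∂h/∂y = [50·(+0.10) − 65·(+0.23)] / -900 = +0.01106
|∇h| = √(0.002389² + 0.01106²) = 0.01132

0.011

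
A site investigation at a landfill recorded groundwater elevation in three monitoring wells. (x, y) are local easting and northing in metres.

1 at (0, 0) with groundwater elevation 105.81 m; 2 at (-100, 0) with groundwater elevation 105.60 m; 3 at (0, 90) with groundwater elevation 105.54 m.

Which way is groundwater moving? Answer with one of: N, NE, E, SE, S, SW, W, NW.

NW

∂h/∂x = (105.60 − 105.81) / (-100 − 0) = +0.002100
∂h/∂y = (105.54 − 105.81) / (90 − 0) = -0.003000
Flow = −∇h = (-0.002100 east, +0.003000 north), which points northwest.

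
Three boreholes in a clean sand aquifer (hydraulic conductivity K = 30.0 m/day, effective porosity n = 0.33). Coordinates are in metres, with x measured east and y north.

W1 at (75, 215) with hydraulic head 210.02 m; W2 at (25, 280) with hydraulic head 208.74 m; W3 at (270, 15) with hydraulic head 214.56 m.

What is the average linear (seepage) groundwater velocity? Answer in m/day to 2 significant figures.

With h = a·x + b·y + c and W1 as origin, the differences give:
  (-50)·a + 65·b = -1.28
  195·a + (-200)·b = +4.54
Eliminate b (×(-200) and ×65, subtract): -2675·a = -39.100 → a = ∂h/∂x = +0.01462
Back-substitute: b = ∂h/∂y = -0.008449.
|∇h| = √(0.01462² + -0.008449²) = 0.01689
Seepage velocity v = K·i/n = 30.0 × 0.01689 / 0.33 = 1.535 m/day.

1.5 m/day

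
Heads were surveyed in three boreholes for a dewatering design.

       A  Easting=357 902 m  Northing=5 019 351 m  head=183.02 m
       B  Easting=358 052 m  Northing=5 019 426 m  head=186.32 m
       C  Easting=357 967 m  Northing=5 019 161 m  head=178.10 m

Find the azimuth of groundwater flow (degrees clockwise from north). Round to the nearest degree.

195°

Differences from A: to B (Δx, Δy, Δh) = (150, 75, +3.30); to C = (65, -190, -4.92).
Solve a·Δx + b·Δy = Δh: det = 150·(-190) − 65·75 = -33375.
∂h/∂x = [(+3.30)·(-190) − (-4.92)·75] / -33375 = +0.007730
∂h/∂y = [150·(-4.92) − 65·(+3.30)] / -33375 = +0.02854
Flow direction (−∇h) has components (-0.007730 E, -0.02854 N).
Azimuth = atan2(E, N) = atan2(-0.007730, -0.02854) = 195.2° ≈ 195°.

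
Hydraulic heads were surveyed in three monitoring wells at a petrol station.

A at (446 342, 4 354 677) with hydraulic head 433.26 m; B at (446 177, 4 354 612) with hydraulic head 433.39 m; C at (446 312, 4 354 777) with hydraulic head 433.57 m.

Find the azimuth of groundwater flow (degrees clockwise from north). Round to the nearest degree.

Taking A as reference: B−A = (-165, -65, +0.13); C−A = (-30, 100, +0.31).
Determinant of the coordinate differences = (-165)·100 − (-30)·(-65) = -18450.
∂h/∂x = [(+0.13)·100 − (+0.31)·(-65)] / -18450 = -0.001797
∂h/∂y = [(-165)·(+0.31) − (-30)·(+0.13)] / -18450 = +0.002561
Flow direction (−∇h) has components (+0.001797 E, -0.002561 N).
Azimuth = atan2(E, N) = atan2(+0.001797, -0.002561) = 144.9° ≈ 145°.

145°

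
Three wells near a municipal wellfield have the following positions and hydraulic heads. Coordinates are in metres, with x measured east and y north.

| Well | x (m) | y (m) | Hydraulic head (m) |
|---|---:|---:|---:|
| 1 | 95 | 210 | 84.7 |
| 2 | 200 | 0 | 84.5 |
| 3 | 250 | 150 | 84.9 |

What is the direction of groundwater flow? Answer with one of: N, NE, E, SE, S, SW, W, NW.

With h = a·x + b·y + c and 1 as origin, the differences give:
  105·a + (-210)·b = -0.2
  155·a + (-60)·b = +0.2
Eliminate b (×(-60) and ×(-210), subtract): 26250·a = 54.00 → a = ∂h/∂x = +0.002057
Back-substitute: b = ∂h/∂y = +0.001981.
Flow = −∇h = (-0.002057 east, -0.001981 north), which points southwest.

SW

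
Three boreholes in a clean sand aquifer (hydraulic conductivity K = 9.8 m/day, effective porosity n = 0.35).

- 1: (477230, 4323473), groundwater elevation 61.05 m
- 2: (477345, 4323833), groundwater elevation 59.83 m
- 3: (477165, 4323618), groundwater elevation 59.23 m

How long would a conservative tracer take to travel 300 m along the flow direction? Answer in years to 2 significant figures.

2.1 years

Taking 1 as reference: 2−1 = (115, 360, -1.22); 3−1 = (-65, 145, -1.82).
Solve a·Δx + b·Δy = Δh: det = 115·145 − (-65)·360 = 40075.
∂h/∂x = [(-1.22)·145 − (-1.82)·360] / 40075 = +0.01194
∂h/∂y = [115·(-1.82) − (-65)·(-1.22)] / 40075 = -0.007201
|∇h| = √(0.01194² + -0.007201²) = 0.01394
Seepage velocity v = K·i/n = 9.8 × 0.01394 / 0.35 = 0.3903 m/day.
t = 300 / 0.3903 = 768.6 days = 2.1 years.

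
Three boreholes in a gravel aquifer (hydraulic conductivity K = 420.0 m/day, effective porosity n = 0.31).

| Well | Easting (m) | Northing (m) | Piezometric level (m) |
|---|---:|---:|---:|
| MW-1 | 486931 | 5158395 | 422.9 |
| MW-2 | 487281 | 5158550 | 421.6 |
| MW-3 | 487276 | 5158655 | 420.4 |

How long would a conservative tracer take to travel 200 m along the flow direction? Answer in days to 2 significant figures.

13 days

Differences from MW-1: to MW-2 (Δx, Δy, Δh) = (350, 155, -1.3); to MW-3 = (345, 260, -2.5).
Determinant of the coordinate differences = 350·260 − 345·155 = 37525.
∂h/∂x = [(-1.3)·260 − (-2.5)·155] / 37525 = +0.001319
∂h/∂y = [350·(-2.5) − 345·(-1.3)] / 37525 = -0.01137
|∇h| = √(0.001319² + -0.01137²) = 0.01145
Seepage velocity v = K·i/n = 420.0 × 0.01145 / 0.31 = 15.51 m/day.
t = 200 / 15.51 = 12.89 days.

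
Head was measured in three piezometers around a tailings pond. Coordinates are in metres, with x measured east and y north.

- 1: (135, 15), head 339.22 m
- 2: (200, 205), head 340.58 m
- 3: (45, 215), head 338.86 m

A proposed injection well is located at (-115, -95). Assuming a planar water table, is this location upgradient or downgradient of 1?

downgradient

With h = a·x + b·y + c and 1 as origin, the differences give:
  65·a + 190·b = +1.36
  (-90)·a + 200·b = -0.36
Eliminate b (×200 and ×190, subtract): 30100·a = 340.400 → a = ∂h/∂x = +0.01131
Back-substitute: b = ∂h/∂y = +0.003289.
Head at (-115, -95) = 339.22 + (+0.01131)·(-250) + (+0.003289)·(-110) = 336.03 m.
That is lower than the 339.22 m at 1, so the point is downgradient.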